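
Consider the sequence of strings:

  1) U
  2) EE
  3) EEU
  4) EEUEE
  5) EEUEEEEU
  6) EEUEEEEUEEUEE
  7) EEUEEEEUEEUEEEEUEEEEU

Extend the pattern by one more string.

This is a Fibonacci-style word recurrence s(k) = s(k−1)·s(k−2): e.g. EE·U = EEU.
So term 8 is EEUEEEEUEEUEEEEUEEEEU·EEUEEEEUEEUEE.

EEUEEEEUEEUEEEEUEEEEUEEUEEEEUEEUEE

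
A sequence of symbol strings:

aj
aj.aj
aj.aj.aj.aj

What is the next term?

Each string is two copies of the previous one joined by '.'.
So the next term is two copies of aj.aj.aj.aj with '.' between the halves.

aj.aj.aj.aj.aj.aj.aj.aj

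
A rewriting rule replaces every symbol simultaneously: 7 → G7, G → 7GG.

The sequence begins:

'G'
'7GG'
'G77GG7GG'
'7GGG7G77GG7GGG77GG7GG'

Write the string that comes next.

Rewriting the 21 symbols of 7GGG7G77GG7GGG77GG7GG one by one yields G7 7GG 7GG 7GG G7 7GG G7 G7 7GG 7GG G7 7GG 7GG 7GG G7 G7 7GG 7GG G7 7GG 7GG; concatenated:

G77GG7GG7GGG77GGG7G77GG7GGG77GG7GG7GGG7G77GG7GGG77GG7GG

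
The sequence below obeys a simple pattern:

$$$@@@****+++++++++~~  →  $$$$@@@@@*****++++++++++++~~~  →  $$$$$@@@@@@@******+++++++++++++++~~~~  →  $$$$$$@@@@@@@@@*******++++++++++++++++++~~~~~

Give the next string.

$$$$$$$@@@@@@@@@@@********+++++++++++++++++++++~~~~~~

Each string has the form $^{n+1} @^{2n-1} *^{n+2} +^{3n+3} ~^{n}, where the shown terms are n = 2, 3, 4, 5.
At n = 6 the blocks have lengths 7, 11, 8, 21, 6.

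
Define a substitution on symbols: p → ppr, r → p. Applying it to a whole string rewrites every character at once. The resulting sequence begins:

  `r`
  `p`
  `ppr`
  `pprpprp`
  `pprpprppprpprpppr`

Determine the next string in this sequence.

φ(pprpprppprpprpppr) expands symbol-by-symbol to ppr ppr p ppr ppr p ppr ppr ppr p ppr ppr p ppr ppr ppr p; joining the 17 pieces gives the next term.

pprpprppprpprppprpprpprppprpprppprpprpprp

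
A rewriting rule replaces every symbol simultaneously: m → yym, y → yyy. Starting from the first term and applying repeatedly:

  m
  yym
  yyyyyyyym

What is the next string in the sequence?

Expanding yyyyyyyym: y→yyy, y→yyy, y→yyy, y→yyy, y→yyy, y→yyy, y→yyy, y→yyy, m→yym. Concatenated: yyy yyy yyy yyy yyy yyy yyy yyy yym.

yyyyyyyyyyyyyyyyyyyyyyyyyym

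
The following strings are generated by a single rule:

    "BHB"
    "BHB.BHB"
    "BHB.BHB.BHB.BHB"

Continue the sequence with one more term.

s(k+1) = s(k)·.·s(k) — each term doubles the last with '.' between the halves.
Doubling BHB.BHB.BHB.BHB with '.' between the halves:

BHB.BHB.BHB.BHB.BHB.BHB.BHB.BHB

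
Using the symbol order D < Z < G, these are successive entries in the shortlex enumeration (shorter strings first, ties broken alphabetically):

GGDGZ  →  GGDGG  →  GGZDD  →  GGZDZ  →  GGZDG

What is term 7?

Continuing the enumeration 2 steps past GGZDG: GGZDG → GGZZD → (answer).

GGZZZ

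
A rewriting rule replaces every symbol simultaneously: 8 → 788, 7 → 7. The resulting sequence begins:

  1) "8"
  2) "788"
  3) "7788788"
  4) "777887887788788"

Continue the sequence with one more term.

Replace each of the 15 characters of 777887887788788 in place — 7 7 7 788 788 7 788 788 7 7 788 788 7 788 788 — and concatenate.

7777887887788788777887887788788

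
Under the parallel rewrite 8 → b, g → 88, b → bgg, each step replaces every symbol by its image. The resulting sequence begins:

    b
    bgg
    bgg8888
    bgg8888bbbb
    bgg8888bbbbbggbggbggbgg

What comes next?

Rewriting the 23 symbols of bgg8888bbbbbggbggbggbgg one by one yields bgg 88 88 b b b b bgg bgg bgg bgg bgg 88 88 bgg 88 88 bgg 88 88 bgg 88 88; concatenated:

bgg8888bbbbbggbggbggbggbgg8888bgg8888bgg8888bgg8888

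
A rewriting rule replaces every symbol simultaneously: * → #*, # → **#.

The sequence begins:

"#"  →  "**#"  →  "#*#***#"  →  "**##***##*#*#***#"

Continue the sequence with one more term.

φ(**##***##*#*#***#) expands symbol-by-symbol to #* #* **# **# #* #* #* **# **# #* **# #* **# #* #* #* **#; joining the 17 pieces gives the next term.

#*#***#**##*#*#***#**##***##***##*#*#***#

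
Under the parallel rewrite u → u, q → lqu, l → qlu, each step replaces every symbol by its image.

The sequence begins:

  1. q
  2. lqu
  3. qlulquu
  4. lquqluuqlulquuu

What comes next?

Rewriting the 15 symbols of lquqluuqlulquuu one by one yields qlu lqu u lqu qlu u u lqu qlu u qlu lqu u u u; concatenated:

qlulquulquqluuulquqluuqlulquuuu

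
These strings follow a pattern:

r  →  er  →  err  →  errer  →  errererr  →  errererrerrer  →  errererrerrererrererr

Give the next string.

This is a Fibonacci-style word recurrence s(k) = s(k−1)·s(k−2): e.g. er·r = err.
Continuing: errererrerrererrererr · errererrerrer gives term 8.

errererrerrererrererrerrererrerrer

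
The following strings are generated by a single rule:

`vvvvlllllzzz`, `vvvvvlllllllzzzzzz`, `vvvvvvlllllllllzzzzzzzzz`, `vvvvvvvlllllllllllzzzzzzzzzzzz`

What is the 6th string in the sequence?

vvvvvvvvvlllllllllllllllzzzzzzzzzzzzzzzzzz

Reading off run lengths: v runs 4, 5, 6, 7; l runs 5, 7, 9, 11; z runs 3, 6, 9, 12 — each is linear in n (n = 1, 2, …).
At n = 6 the blocks have lengths 9, 15, 18.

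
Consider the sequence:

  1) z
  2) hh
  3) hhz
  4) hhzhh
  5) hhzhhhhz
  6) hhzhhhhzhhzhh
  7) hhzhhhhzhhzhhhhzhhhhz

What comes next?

hhzhhhhzhhzhhhhzhhhhzhhzhhhhzhhzhh

From term 3 onward, concatenate the last term with the second-to-last: hh·z = hhz, hhz·hh = hhzhh, …
The next term joins hhzhhhhzhhzhhhhzhhhhz and hhzhhhhzhhzhh.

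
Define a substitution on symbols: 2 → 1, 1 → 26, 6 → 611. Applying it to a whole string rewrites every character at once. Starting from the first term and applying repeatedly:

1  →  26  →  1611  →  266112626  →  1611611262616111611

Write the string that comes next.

266112626611262616111611266112626266112626

Applying the rule to each of the 19 symbols of 1611611262616111611 gives the pieces 26 611 26 26 611 26 26 1 611 1 611 26 611 26 26 26 611 26 26, which concatenate to the answer.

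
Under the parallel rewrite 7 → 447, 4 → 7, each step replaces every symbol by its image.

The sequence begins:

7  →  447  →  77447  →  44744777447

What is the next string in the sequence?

Rewriting each symbol of 44744777447: 4→7, 4→7, 7→447, 4→7, 4→7, 7→447, 7→447, 7→447, 4→7, 4→7, 7→447, which concatenates to 7 7 447 7 7 447 447 447 7 7 447.

774477744744744777447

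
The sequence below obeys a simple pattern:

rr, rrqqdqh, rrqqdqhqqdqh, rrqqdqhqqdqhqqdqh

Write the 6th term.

rrqqdqhqqdqhqqdqhqqdqhqqdqh

The strings grow by a fixed suffix qqdqh each time.
From rrqqdqhqqdqhqqdqh, 2 further steps: rrqqdqhqqdqhqqdqh → rrqqdqhqqdqhqqdqhqqdqh → (answer).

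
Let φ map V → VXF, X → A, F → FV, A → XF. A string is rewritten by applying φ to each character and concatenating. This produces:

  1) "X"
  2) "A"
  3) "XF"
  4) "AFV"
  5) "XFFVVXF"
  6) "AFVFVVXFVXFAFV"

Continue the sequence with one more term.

XFFVVXFFVVXFVXFAFVVXFAFVXFFVVXF

Replace each of the 14 characters of AFVFVVXFVXFAFV in place — XF FV VXF FV VXF VXF A FV VXF A FV XF FV VXF — and concatenate.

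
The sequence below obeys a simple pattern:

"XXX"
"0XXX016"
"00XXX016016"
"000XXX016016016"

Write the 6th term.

00000XXX016016016016016

Every step adds 0 to the front and 016 to the end of the previous string.
From 000XXX016016016, 2 further steps: 000XXX016016016 → 0000XXX016016016016 → (answer).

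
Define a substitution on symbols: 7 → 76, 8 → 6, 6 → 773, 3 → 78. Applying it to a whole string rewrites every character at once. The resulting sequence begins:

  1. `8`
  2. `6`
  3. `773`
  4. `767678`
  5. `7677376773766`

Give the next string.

Replace each of the 13 characters of 7677376773766 in place — 76 773 76 76 78 76 773 76 76 78 76 773 773 — and concatenate.

767737676787677376767876773773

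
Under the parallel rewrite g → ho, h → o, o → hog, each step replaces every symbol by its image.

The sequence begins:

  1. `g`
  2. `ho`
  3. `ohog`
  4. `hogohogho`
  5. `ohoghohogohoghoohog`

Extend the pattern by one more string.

hogohoghoohogohoghohogohoghoohoghogohogho

Applying the rule to each of the 19 symbols of ohoghohogohoghoohog gives the pieces hog o hog ho o hog o hog ho hog o hog ho o hog hog o hog ho, which concatenate to the answer.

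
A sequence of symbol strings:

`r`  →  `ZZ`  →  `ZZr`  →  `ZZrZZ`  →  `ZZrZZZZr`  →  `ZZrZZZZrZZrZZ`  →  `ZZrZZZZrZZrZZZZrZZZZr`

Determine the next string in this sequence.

Each term (from the third on) is the previous term followed by the one before it: term 3 = ZZ·r = ZZr.
The next term joins ZZrZZZZrZZrZZZZrZZZZr and ZZrZZZZrZZrZZ.

ZZrZZZZrZZrZZZZrZZZZrZZrZZZZrZZrZZ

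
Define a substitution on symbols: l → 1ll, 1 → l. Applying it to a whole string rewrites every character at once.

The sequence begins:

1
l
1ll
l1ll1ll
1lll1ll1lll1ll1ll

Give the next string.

l1ll1ll1lll1ll1lll1ll1ll1lll1ll1lll1ll1ll

Applying the rule to each of the 17 symbols of 1lll1ll1lll1ll1ll gives the pieces l 1ll 1ll 1ll l 1ll 1ll l 1ll 1ll 1ll l 1ll 1ll l 1ll 1ll, which concatenate to the answer.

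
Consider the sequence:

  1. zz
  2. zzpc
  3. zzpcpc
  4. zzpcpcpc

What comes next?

zzpcpcpcpc

Each term is the previous one with pc appended.
One more step from zzpcpcpc gives the answer.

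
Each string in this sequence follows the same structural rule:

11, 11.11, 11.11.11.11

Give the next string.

s(k+1) = s(k)·.·s(k) — each term doubles the last with '.' between the halves.
So the next term is two copies of 11.11.11.11 with '.' between the halves.

11.11.11.11.11.11.11.11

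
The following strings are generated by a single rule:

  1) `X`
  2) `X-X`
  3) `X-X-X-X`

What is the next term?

Every step duplicates the string with '-' between the halves.
So the next term is two copies of X-X-X-X with '-' between the halves.

X-X-X-X-X-X-X-X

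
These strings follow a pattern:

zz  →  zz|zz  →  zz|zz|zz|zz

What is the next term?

Each string is two copies of the previous one joined by '|'.
So the next term is two copies of zz|zz|zz|zz with '|' between the halves.

zz|zz|zz|zz|zz|zz|zz|zz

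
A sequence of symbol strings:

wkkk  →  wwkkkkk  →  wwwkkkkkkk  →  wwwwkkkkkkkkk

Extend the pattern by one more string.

Term n consists of n w's, followed by 2n+1 k's (n = 1, 2, …).
At n = 5 the blocks have lengths 5, 11.

wwwwwkkkkkkkkkkk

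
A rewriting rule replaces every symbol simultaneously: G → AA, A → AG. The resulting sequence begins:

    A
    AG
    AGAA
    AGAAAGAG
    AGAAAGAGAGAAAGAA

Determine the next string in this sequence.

Replace each of the 16 characters of AGAAAGAGAGAAAGAA in place — AG AA AG AG AG AA AG AA AG AA AG AG AG AA AG AG — and concatenate.

AGAAAGAGAGAAAGAAAGAAAGAGAGAAAGAG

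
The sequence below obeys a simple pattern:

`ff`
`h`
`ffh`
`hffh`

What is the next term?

ffhhffh

Each term (from the third on) is the two preceding terms concatenated in order: term 3 = ff·h = ffh.
So term 5 is ffh·hffh.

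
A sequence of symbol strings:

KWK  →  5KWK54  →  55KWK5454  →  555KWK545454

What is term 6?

Each term wraps the previous one in 5 on the left and 54 on the right.
From 555KWK545454, 2 further steps: 555KWK545454 → 5555KWK54545454 → (answer).

55555KWK5454545454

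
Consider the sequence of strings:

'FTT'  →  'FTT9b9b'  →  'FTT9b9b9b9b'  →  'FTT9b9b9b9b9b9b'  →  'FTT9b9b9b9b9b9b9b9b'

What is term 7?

FTT9b9b9b9b9b9b9b9b9b9b9b9b

Each term is the previous one with 9b9b appended.
From FTT9b9b9b9b9b9b9b9b, 2 further steps: FTT9b9b9b9b9b9b9b9b → FTT9b9b9b9b9b9b9b9b9b9b → (answer).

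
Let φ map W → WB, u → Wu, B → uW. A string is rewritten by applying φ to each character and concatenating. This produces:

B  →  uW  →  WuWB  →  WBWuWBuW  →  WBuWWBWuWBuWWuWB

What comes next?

Replace each of the 16 characters of WBuWWBWuWBuWWuWB in place — WB uW Wu WB WB uW WB Wu WB uW Wu WB WB Wu WB uW — and concatenate.

WBuWWuWBWBuWWBWuWBuWWuWBWBWuWBuW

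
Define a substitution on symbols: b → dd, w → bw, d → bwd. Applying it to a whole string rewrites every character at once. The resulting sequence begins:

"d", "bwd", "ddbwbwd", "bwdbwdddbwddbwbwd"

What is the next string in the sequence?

Rewriting the 17 symbols of bwdbwdddbwddbwbwd one by one yields dd bw bwd dd bw bwd bwd bwd dd bw bwd bwd dd bw dd bw bwd; concatenated:

ddbwbwdddbwbwdbwdbwdddbwbwdbwdddbwddbwbwd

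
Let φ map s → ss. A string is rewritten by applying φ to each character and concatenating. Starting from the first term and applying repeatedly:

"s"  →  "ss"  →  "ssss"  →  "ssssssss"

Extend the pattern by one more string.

Apply φ to ssssssss symbol by symbol: s→ss, s→ss, s→ss, s→ss, s→ss, s→ss, s→ss, s→ss; joined: ss ss ss ss ss ss ss ss.

ssssssssssssssss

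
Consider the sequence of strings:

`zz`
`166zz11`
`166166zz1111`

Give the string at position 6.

166166166166166zz1111111111

Each term wraps the previous one in 166 on the left and 11 on the right.
From 166166zz1111, 3 further steps: 166166zz1111 → 166166166zz111111 → 166166166166zz11111111 → (answer).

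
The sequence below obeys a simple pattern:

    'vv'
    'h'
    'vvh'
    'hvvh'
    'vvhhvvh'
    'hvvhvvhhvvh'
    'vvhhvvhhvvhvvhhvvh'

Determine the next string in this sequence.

Each term (from the third on) is the two preceding terms concatenated in order: term 3 = vv·h = vvh.
Continuing: hvvhvvhhvvh · vvhhvvhhvvhvvhhvvh gives term 8.

hvvhvvhhvvhvvhhvvhhvvhvvhhvvh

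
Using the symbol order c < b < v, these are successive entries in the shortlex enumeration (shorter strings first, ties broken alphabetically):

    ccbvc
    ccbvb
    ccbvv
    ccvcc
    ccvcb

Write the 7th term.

ccvbc

Stepping forward 2 times from ccvcb: ccvcb → ccvcv, then the target.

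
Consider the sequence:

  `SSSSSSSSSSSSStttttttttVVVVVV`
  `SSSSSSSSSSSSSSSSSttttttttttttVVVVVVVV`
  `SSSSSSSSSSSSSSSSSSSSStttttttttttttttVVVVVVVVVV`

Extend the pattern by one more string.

SSSSSSSSSSSSSSSSSSSSSSSSSttttttttttttttttttVVVVVVVVVVVV

Each string has the form S^{4n+1} t^{3n} V^{2n}, where the shown terms are n = 3, 4, 5.
For the next term, n = 6, so the run lengths are 25, 18, 12.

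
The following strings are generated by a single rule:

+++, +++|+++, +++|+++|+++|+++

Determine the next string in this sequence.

s(k+1) = s(k)·|·s(k) — each term doubles the last with '|' between the halves.
Doubling +++|+++|+++|+++ with '|' between the halves:

+++|+++|+++|+++|+++|+++|+++|+++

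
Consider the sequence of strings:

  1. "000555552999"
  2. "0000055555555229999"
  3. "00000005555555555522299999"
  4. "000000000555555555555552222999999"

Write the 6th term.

Each string has the form 0^{2n+1} 5^{3n+2} 2^{n} 9^{n+2} (n = 1, 2, …).
At n = 6 the blocks have lengths 13, 20, 6, 8.

00000000000005555555555555555555522222299999999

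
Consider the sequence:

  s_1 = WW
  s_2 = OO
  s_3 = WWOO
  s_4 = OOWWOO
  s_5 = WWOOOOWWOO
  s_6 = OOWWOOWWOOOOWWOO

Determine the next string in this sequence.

This is a Fibonacci-style word recurrence s(k) = s(k−2)·s(k−1): e.g. WW·OO = WWOO.
Continuing: WWOOOOWWOO · OOWWOOWWOOOOWWOO gives term 7.

WWOOOOWWOOOOWWOOWWOOOOWWOO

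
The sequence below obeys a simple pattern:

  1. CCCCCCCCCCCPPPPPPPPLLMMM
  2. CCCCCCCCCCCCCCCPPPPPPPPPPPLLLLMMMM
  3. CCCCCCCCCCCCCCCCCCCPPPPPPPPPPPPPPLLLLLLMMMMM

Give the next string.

Each string has the form C^{4n+3} P^{3n+2} L^{2n-2} M^{n+1}, where the shown terms are n = 2, 3, 4.
At n = 5 the blocks have lengths 23, 17, 8, 6.

CCCCCCCCCCCCCCCCCCCCCCCPPPPPPPPPPPPPPPPPLLLLLLLLMMMMMM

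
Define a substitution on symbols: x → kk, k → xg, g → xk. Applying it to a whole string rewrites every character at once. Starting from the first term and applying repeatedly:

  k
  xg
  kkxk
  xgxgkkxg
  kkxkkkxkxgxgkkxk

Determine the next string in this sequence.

Replace each of the 16 characters of kkxkkkxkxgxgkkxk in place — xg xg kk xg xg xg kk xg kk xk kk xk xg xg kk xg — and concatenate.

xgxgkkxgxgxgkkxgkkxkkkxkxgxgkkxg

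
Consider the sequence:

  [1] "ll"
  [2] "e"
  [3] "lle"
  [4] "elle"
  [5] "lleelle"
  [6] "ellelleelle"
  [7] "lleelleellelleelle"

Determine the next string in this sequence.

ellelleellelleelleellelleelle

This is a Fibonacci-style word recurrence s(k) = s(k−2)·s(k−1): e.g. ll·e = lle.
So term 8 is ellelleelle·lleelleellelleelle.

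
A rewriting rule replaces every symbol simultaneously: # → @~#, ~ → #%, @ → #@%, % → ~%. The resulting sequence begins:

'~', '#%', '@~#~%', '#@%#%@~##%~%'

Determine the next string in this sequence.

@~##@%~%@~#~%#@%#%@~#@~#~%#%~%

Apply φ to #@%#%@~##%~% symbol by symbol: #→@~#, @→#@%, %→~%, #→@~#, %→~%, @→#@%, ~→#%, #→@~#, #→@~#, %→~%, ~→#%, %→~%; joined: @~# #@% ~% @~# ~% #@% #% @~# @~# ~% #% ~%.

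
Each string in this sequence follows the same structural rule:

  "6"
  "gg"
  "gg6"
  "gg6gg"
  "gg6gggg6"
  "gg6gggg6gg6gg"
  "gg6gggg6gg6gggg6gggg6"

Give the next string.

Each term (from the third on) is the previous term followed by the one before it: term 3 = gg·6 = gg6.
Continuing: gg6gggg6gg6gggg6gggg6 · gg6gggg6gg6gg gives term 8.

gg6gggg6gg6gggg6gggg6gg6gggg6gg6gg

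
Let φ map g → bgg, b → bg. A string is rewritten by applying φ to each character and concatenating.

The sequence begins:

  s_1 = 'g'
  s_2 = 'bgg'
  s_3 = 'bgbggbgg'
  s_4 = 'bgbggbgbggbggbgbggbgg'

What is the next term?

bgbggbgbggbggbgbggbgbggbggbgbggbggbgbggbgbggbggbgbggbgg

Applying the rule to each of the 21 symbols of bgbggbgbggbggbgbggbgg gives the pieces bg bgg bg bgg bgg bg bgg bg bgg bgg bg bgg bgg bg bgg bg bgg bgg bg bgg bgg, which concatenate to the answer.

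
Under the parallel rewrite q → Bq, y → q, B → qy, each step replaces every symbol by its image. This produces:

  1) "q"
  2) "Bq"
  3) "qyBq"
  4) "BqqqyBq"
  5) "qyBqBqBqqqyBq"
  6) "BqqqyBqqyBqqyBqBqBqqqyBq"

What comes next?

Rewriting the 24 symbols of BqqqyBqqyBqqyBqBqBqqqyBq one by one yields qy Bq Bq Bq q qy Bq Bq q qy Bq Bq q qy Bq qy Bq qy Bq Bq Bq q qy Bq; concatenated:

qyBqBqBqqqyBqBqqqyBqBqqqyBqqyBqqyBqBqBqqqyBq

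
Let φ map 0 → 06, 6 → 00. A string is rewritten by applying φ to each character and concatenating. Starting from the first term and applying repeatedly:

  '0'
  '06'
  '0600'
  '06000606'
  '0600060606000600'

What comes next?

Applying the rule to each of the 16 symbols of 0600060606000600 gives the pieces 06 00 06 06 06 00 06 00 06 00 06 06 06 00 06 06, which concatenate to the answer.

06000606060006000600060606000606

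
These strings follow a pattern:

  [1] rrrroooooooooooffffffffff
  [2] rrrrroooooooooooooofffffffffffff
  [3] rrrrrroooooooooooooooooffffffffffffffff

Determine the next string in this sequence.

rrrrrrroooooooooooooooooooofffffffffffffffffff

Term n consists of n+1 r's, followed by 3n+2 o's, followed by 3n+1 f's, where the shown terms are n = 3, 4, 5.
Setting n = 6 gives 7, 20, 19 characters in each block.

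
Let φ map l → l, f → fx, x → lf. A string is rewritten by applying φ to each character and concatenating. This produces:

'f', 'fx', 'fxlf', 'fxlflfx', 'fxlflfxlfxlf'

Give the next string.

Rewriting each symbol of fxlflfxlfxlf: f→fx, x→lf, l→l, f→fx, l→l, f→fx, x→lf, l→l, f→fx, x→lf, l→l, f→fx, which concatenates to fx lf l fx l fx lf l fx lf l fx.

fxlflfxlfxlflfxlflfx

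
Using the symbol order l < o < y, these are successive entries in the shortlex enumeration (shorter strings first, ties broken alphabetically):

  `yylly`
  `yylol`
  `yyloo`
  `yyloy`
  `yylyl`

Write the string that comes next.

yylyo

Treat yylyl as a base-3 numeral over the given alphabet and add one, carrying through any trailing y's.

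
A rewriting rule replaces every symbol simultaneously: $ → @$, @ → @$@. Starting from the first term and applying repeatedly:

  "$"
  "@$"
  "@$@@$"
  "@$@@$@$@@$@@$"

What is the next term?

φ(@$@@$@$@@$@@$) expands symbol-by-symbol to @$@ @$ @$@ @$@ @$ @$@ @$ @$@ @$@ @$ @$@ @$@ @$; joining the 13 pieces gives the next term.

@$@@$@$@@$@@$@$@@$@$@@$@@$@$@@$@@$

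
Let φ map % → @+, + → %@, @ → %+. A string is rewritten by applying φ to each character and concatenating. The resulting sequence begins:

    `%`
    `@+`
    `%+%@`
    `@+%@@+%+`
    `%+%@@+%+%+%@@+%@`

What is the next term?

Rewriting the 16 symbols of %+%@@+%+%+%@@+%@ one by one yields @+ %@ @+ %+ %+ %@ @+ %@ @+ %@ @+ %+ %+ %@ @+ %+; concatenated:

@+%@@+%+%+%@@+%@@+%@@+%+%+%@@+%+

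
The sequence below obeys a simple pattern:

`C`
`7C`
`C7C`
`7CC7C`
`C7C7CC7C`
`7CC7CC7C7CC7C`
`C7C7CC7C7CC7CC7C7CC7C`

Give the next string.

7CC7CC7C7CC7CC7C7CC7C7CC7CC7C7CC7C

This is a Fibonacci-style word recurrence s(k) = s(k−2)·s(k−1): e.g. C·7C = C7C.
The next term joins 7CC7CC7C7CC7C and C7C7CC7C7CC7CC7C7CC7C.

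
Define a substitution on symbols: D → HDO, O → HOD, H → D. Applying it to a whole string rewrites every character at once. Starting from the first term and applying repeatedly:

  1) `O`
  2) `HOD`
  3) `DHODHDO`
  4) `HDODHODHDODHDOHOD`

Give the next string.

Rewriting the 17 symbols of HDODHODHDODHDOHOD one by one yields D HDO HOD HDO D HOD HDO D HDO HOD HDO D HDO HOD D HOD HDO; concatenated:

DHDOHODHDODHODHDODHDOHODHDODHDOHODDHODHDO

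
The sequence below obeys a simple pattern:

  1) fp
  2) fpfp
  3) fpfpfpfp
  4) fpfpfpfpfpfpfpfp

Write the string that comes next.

Every step duplicates the string.
So the next term is two copies of fpfpfpfpfpfpfpfp.

fpfpfpfpfpfpfpfpfpfpfpfpfpfpfpfp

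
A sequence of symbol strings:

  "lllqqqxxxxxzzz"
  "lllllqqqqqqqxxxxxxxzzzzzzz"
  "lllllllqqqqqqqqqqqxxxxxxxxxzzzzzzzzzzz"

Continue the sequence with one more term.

Each string has the form l^{2n+1} q^{4n-1} x^{2n+3} z^{4n-1} (n = 1, 2, …).
At n = 4 the blocks have lengths 9, 15, 11, 15.

lllllllllqqqqqqqqqqqqqqqxxxxxxxxxxxzzzzzzzzzzzzzzz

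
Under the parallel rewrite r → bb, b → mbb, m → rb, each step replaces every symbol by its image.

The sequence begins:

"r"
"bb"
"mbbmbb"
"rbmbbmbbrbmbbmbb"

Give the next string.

Replace each of the 16 characters of rbmbbmbbrbmbbmbb in place — bb mbb rb mbb mbb rb mbb mbb bb mbb rb mbb mbb rb mbb mbb — and concatenate.

bbmbbrbmbbmbbrbmbbmbbbbmbbrbmbbmbbrbmbbmbb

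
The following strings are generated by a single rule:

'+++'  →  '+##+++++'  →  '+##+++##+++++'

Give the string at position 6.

+##+++##+++##+++##+++##+++++

Each term is the previous one with +##++ prepended.
From +##+++##+++++, 3 further steps: +##+++##+++++ → +##+++##+++##+++++ → +##+++##+++##+++##+++++ → (answer).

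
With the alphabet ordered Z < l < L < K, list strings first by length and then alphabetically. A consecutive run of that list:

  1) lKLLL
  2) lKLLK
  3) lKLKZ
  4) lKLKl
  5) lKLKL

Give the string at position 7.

lKKZZ

Advancing 2 positions from lKLKL through lKLKL → lKLKK reaches term 7.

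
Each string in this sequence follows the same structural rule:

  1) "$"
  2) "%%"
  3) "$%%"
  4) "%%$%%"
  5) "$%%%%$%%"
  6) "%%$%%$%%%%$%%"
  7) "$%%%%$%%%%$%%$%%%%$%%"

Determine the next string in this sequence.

Each term (from the third on) is the two preceding terms concatenated in order: term 3 = $·%% = $%%.
So term 8 is %%$%%$%%%%$%%·$%%%%$%%%%$%%$%%%%$%%.

%%$%%$%%%%$%%$%%%%$%%%%$%%$%%%%$%%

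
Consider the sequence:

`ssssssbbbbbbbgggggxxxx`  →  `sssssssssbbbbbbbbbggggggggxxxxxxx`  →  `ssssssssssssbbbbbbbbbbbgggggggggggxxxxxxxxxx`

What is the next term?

Reading off run lengths: s runs 6, 9, 12; b runs 7, 9, 11; g runs 5, 8, 11; x runs 4, 7, 10 — each is linear in n, where the shown terms are n = 2, 3, 4.
For the next term, n = 5, so the run lengths are 15, 13, 14, 13.

sssssssssssssssbbbbbbbbbbbbbggggggggggggggxxxxxxxxxxxxx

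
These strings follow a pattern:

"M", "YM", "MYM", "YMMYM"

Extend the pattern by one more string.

MYMYMMYM

This is a Fibonacci-style word recurrence s(k) = s(k−2)·s(k−1): e.g. M·YM = MYM.
Continuing: MYM · YMMYM gives term 5.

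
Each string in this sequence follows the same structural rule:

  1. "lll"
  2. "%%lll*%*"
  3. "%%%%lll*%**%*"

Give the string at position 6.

%%%%%%%%%%lll*%**%**%**%**%*

s(k+1) = %%·s(k)·*%*, so each term gains %% as a prefix and *%* as a suffix.
From %%%%lll*%**%*, 3 further steps: %%%%lll*%**%* → %%%%%%lll*%**%**%* → %%%%%%%%lll*%**%**%**%* → (answer).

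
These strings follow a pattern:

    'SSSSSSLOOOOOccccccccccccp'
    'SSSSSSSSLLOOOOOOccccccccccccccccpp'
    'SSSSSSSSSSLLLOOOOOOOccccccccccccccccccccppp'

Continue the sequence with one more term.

SSSSSSSSSSSSLLLLOOOOOOOOccccccccccccccccccccccccpppp

Each string has the form S^{2n} L^{n-2} O^{n+2} c^{4n} p^{n-2}, where the shown terms are n = 3, 4, 5.
Setting n = 6 gives 12, 4, 8, 24, 4 characters in each block.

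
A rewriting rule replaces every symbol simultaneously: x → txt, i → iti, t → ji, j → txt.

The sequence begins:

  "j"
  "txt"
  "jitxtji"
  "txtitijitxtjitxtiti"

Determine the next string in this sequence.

Replace each of the 19 characters of txtitijitxtjitxtiti in place — ji txt ji iti ji iti txt iti ji txt ji txt iti ji txt ji iti ji iti — and concatenate.

jitxtjiitijiititxtitijitxtjitxtitijitxtjiitijiiti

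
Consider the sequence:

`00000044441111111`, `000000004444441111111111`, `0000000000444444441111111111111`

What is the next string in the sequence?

The n-th term is 2n+2 0's then 2n 4's then 3n+1 1's, where the shown terms are n = 2, 3, 4.
For the next term, n = 5, so the run lengths are 12, 10, 16.

00000000000044444444441111111111111111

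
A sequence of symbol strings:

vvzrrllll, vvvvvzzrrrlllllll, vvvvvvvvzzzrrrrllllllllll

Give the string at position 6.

vvvvvvvvvvvvvvvvvzzzzzzrrrrrrrlllllllllllllllllll

The n-th term is 3n-1 v's then n z's then n+1 r's then 3n+1 l's (n = 1, 2, …).
For term 6, n = 6, so the run lengths are 17, 6, 7, 19.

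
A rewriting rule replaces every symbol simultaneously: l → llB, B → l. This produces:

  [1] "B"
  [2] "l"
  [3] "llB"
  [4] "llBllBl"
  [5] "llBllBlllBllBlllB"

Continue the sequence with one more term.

Rewriting the 17 symbols of llBllBlllBllBlllB one by one yields llB llB l llB llB l llB llB llB l llB llB l llB llB llB l; concatenated:

llBllBlllBllBlllBllBllBlllBllBlllBllBllBl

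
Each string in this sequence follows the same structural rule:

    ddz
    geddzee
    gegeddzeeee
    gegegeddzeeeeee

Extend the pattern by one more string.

s(k+1) = ge·s(k)·ee, so each term gains ge as a prefix and ee as a suffix.
So the next term is ge·gegegeddzeeeeee·ee.

gegegegeddzeeeeeeee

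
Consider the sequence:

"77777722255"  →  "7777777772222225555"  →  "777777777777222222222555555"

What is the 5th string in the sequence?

7777777777777777772222222222222225555555555

Each string has the form 7^{3n+3} 2^{3n} 5^{2n} (n = 1, 2, …).
Setting n = 5 gives 18, 15, 10 characters in each block.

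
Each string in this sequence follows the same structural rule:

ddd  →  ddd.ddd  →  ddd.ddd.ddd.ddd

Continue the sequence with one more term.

ddd.ddd.ddd.ddd.ddd.ddd.ddd.ddd

s(k+1) = s(k)·.·s(k) — each term doubles the last with '.' between the halves.
So the next term is two copies of ddd.ddd.ddd.ddd with '.' between the halves.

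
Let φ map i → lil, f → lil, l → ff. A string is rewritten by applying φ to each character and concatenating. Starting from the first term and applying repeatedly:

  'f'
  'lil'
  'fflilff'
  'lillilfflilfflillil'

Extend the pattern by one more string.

fflilfffflilfflillilfflilfflillilfflilfffflilff

Replace each of the 19 characters of lillilfflilfflillil in place — ff lil ff ff lil ff lil lil ff lil ff lil lil ff lil ff ff lil ff — and concatenate.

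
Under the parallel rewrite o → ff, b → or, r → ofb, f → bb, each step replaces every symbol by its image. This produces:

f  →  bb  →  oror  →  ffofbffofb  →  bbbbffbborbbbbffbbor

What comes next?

ororororbbbbororffofbororororbbbbororffofb

Replace each of the 20 characters of bbbbffbborbbbbffbbor in place — or or or or bb bb or or ff ofb or or or or bb bb or or ff ofb — and concatenate.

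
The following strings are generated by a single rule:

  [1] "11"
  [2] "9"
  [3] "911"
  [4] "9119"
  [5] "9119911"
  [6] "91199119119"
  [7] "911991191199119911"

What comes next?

Each term (from the third on) is the previous term followed by the one before it: term 3 = 9·11 = 911.
Continuing: 911991191199119911 · 91199119119 gives term 8.

91199119119911991191199119119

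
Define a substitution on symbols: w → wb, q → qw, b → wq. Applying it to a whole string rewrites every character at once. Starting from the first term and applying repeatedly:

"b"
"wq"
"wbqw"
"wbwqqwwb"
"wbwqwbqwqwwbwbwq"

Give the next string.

Rewriting the 16 symbols of wbwqwbqwqwwbwbwq one by one yields wb wq wb qw wb wq qw wb qw wb wb wq wb wq wb qw; concatenated:

wbwqwbqwwbwqqwwbqwwbwbwqwbwqwbqw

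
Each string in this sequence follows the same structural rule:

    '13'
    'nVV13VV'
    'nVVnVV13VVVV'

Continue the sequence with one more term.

s(k+1) = nVV·s(k)·VV, so each term gains nVV as a prefix and VV as a suffix.
Applying this once more to nVVnVV13VVVV:

nVVnVVnVV13VVVVVV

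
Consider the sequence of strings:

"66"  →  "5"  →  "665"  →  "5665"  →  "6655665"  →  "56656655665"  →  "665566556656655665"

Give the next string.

56656655665665566556656655665

This is a Fibonacci-style word recurrence s(k) = s(k−2)·s(k−1): e.g. 66·5 = 665.
Continuing: 56656655665 · 665566556656655665 gives term 8.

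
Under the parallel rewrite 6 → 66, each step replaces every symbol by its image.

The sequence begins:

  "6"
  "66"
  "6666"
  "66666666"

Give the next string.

Expanding 66666666: 6→66, 6→66, 6→66, 6→66, 6→66, 6→66, 6→66, 6→66. Concatenated: 66 66 66 66 66 66 66 66.

6666666666666666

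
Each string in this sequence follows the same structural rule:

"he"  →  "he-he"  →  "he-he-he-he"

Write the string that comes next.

Each string is two copies of the previous one joined by '-'.
Doubling he-he-he-he with '-' between the halves:

he-he-he-he-he-he-he-he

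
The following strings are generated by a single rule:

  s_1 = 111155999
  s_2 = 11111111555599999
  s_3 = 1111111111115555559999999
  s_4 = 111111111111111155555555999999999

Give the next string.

Each string has the form 1^{4n} 5^{2n} 9^{2n+1} (n = 1, 2, …).
At n = 5 the blocks have lengths 20, 10, 11.

11111111111111111111555555555599999999999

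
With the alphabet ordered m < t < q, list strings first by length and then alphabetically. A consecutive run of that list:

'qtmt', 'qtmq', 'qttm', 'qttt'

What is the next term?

qttq

The successor of qttt increments the rightmost position that isn't already q and resets every position after it to m.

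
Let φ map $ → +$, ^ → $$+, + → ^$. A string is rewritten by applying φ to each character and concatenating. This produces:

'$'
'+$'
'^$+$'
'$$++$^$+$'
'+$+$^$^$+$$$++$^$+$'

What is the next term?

φ(+$+$^$^$+$$$++$^$+$) expands symbol-by-symbol to ^$ +$ ^$ +$ $$+ +$ $$+ +$ ^$ +$ +$ +$ ^$ ^$ +$ $$+ +$ ^$ +$; joining the 19 pieces gives the next term.

^$+$^$+$$$++$$$++$^$+$+$+$^$^$+$$$++$^$+$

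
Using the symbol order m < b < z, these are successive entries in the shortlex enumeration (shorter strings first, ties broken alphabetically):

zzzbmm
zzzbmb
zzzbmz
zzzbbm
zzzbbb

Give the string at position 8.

zzzbzb

Advancing 3 positions from zzzbbb through zzzbbb → zzzbbz → zzzbzm reaches term 8.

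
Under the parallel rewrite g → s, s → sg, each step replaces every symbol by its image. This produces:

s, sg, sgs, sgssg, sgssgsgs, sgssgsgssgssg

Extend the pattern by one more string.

Applying the rule to each of the 13 symbols of sgssgsgssgssg gives the pieces sg s sg sg s sg s sg sg s sg sg s, which concatenate to the answer.

sgssgsgssgssgsgssgsgs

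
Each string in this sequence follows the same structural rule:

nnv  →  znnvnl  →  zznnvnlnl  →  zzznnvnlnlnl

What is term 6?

zzzzznnvnlnlnlnlnl

s(k+1) = z·s(k)·nl, so each term gains z as a prefix and nl as a suffix.
From zzznnvnlnlnl, 2 further steps: zzznnvnlnlnl → zzzznnvnlnlnlnl → (answer).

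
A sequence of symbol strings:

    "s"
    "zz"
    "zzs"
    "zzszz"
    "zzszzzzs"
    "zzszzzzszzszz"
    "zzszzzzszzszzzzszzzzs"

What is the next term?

zzszzzzszzszzzzszzzzszzszzzzszzszz

Each term (from the third on) is the previous term followed by the one before it: term 3 = zz·s = zzs.
So term 8 is zzszzzzszzszzzzszzzzs·zzszzzzszzszz.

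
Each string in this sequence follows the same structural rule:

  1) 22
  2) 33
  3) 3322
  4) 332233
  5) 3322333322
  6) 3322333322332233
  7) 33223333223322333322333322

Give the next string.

332233332233223333223333223322333322332233

From term 3 onward, concatenate the last term with the second-to-last: 33·22 = 3322, 3322·33 = 332233, …
So term 8 is 33223333223322333322333322·3322333322332233.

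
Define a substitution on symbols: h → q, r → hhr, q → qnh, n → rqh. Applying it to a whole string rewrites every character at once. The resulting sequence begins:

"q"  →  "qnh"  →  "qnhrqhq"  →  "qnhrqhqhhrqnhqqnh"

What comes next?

φ(qnhrqhqhhrqnhqqnh) expands symbol-by-symbol to qnh rqh q hhr qnh q qnh q q hhr qnh rqh q qnh qnh rqh q; joining the 17 pieces gives the next term.

qnhrqhqhhrqnhqqnhqqhhrqnhrqhqqnhqnhrqhq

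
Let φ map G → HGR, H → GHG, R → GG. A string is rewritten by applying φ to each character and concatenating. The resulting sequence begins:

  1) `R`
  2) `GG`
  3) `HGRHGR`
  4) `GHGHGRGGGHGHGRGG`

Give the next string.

HGRGHGHGRGHGHGRGGHGRHGRHGRGHGHGRGHGHGRGGHGRHGR

Replace each of the 16 characters of GHGHGRGGGHGHGRGG in place — HGR GHG HGR GHG HGR GG HGR HGR HGR GHG HGR GHG HGR GG HGR HGR — and concatenate.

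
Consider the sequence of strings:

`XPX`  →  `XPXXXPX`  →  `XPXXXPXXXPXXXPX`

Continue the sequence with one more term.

Every step duplicates the string with 'X' between the halves.
Doubling XPXXXPXXXPXXXPX with 'X' between the halves:

XPXXXPXXXPXXXPXXXPXXXPXXXPXXXPX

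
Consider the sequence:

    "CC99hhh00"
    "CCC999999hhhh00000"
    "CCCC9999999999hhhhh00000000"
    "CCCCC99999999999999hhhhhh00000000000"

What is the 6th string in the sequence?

CCCCCCC9999999999999999999999hhhhhhhh00000000000000000

Each string has the form C^{n+1} 9^{4n-2} h^{n+2} 0^{3n-1} (n = 1, 2, …).
Setting n = 6 gives 7, 22, 8, 17 characters in each block.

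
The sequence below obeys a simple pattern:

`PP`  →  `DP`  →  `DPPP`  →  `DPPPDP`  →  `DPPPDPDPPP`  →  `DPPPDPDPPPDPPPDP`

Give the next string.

This is a Fibonacci-style word recurrence s(k) = s(k−1)·s(k−2): e.g. DP·PP = DPPP.
So term 7 is DPPPDPDPPPDPPPDP·DPPPDPDPPP.

DPPPDPDPPPDPPPDPDPPPDPDPPP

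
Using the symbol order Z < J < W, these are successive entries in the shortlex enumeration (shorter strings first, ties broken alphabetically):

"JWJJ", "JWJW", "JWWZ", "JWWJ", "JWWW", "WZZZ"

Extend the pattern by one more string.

WZZJ

Treat WZZZ as a base-3 numeral over the given alphabet and add one, carrying through any trailing W's.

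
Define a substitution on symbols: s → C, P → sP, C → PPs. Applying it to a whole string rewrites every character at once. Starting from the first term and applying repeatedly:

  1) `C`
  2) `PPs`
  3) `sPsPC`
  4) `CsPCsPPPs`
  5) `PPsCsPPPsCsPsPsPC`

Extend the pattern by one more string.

Rewriting the 17 symbols of PPsCsPPPsCsPsPsPC one by one yields sP sP C PPs C sP sP sP C PPs C sP C sP C sP PPs; concatenated:

sPsPCPPsCsPsPsPCPPsCsPCsPCsPPPs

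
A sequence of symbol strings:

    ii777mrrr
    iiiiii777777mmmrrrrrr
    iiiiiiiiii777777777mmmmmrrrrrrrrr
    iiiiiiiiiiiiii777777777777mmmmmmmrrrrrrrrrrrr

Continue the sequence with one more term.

iiiiiiiiiiiiiiiiii777777777777777mmmmmmmmmrrrrrrrrrrrrrrr

Term n consists of 4n-2 i's, followed by 3n 7's, followed by 2n-1 m's, followed by 3n r's (n = 1, 2, …).
Setting n = 5 gives 18, 15, 9, 15 characters in each block.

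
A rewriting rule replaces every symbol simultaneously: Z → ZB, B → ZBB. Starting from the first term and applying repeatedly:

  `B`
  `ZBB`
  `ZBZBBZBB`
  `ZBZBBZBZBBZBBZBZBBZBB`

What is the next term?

Applying the rule to each of the 21 symbols of ZBZBBZBZBBZBBZBZBBZBB gives the pieces ZB ZBB ZB ZBB ZBB ZB ZBB ZB ZBB ZBB ZB ZBB ZBB ZB ZBB ZB ZBB ZBB ZB ZBB ZBB, which concatenate to the answer.

ZBZBBZBZBBZBBZBZBBZBZBBZBBZBZBBZBBZBZBBZBZBBZBBZBZBBZBB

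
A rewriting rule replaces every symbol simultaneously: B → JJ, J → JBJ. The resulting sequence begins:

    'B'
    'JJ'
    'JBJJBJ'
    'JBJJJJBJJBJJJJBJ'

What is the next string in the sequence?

φ(JBJJJJBJJBJJJJBJ) expands symbol-by-symbol to JBJ JJ JBJ JBJ JBJ JBJ JJ JBJ JBJ JJ JBJ JBJ JBJ JBJ JJ JBJ; joining the 16 pieces gives the next term.

JBJJJJBJJBJJBJJBJJJJBJJBJJJJBJJBJJBJJBJJJJBJ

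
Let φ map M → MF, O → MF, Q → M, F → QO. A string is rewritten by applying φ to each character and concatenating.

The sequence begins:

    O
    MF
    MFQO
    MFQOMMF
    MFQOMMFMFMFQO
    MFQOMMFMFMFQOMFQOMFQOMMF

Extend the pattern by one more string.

Replace each of the 24 characters of MFQOMMFMFMFQOMFQOMFQOMMF in place — MF QO M MF MF MF QO MF QO MF QO M MF MF QO M MF MF QO M MF MF MF QO — and concatenate.

MFQOMMFMFMFQOMFQOMFQOMMFMFQOMMFMFQOMMFMFMFQO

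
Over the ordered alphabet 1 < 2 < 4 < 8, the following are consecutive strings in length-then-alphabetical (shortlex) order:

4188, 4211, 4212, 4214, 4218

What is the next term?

Find the rightmost character of 4218 below 8, bump it to the next letter, and reset everything to its right to 1.

4221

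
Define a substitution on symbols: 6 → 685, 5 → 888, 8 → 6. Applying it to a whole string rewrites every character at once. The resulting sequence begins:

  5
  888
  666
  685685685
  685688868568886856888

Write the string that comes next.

Applying the rule to each of the 21 symbols of 685688868568886856888 gives the pieces 685 6 888 685 6 6 6 685 6 888 685 6 6 6 685 6 888 685 6 6 6, which concatenate to the answer.

685688868566668568886856666856888685666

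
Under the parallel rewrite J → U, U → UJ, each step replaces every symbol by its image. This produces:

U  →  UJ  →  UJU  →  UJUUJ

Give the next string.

UJUUJUJU

Rewriting each symbol of UJUUJ: U→UJ, J→U, U→UJ, U→UJ, J→U, which concatenates to UJ U UJ UJ U.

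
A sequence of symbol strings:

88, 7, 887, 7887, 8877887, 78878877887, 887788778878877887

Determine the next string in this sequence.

From term 3 onward, concatenate the second-to-last term with the last: 88·7 = 887, 7·887 = 7887, …
So term 8 is 78878877887·887788778878877887.

78878877887887788778878877887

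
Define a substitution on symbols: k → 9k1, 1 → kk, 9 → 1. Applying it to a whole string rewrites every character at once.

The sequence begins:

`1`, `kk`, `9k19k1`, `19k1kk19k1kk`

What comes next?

Expanding 19k1kk19k1kk: 1→kk, 9→1, k→9k1, 1→kk, k→9k1, k→9k1, 1→kk, 9→1, k→9k1, 1→kk, k→9k1, k→9k1. Concatenated: kk 1 9k1 kk 9k1 9k1 kk 1 9k1 kk 9k1 9k1.

kk19k1kk9k19k1kk19k1kk9k19k1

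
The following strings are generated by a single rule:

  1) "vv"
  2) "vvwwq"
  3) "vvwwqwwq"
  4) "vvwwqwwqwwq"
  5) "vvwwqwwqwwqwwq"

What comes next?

Each term is the previous one with wwq appended.
One more step from vvwwqwwqwwqwwq gives the answer.

vvwwqwwqwwqwwqwwq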